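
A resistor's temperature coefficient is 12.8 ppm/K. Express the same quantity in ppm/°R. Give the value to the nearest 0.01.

The quantity depends on a temperature interval, so only the ratio of degree sizes applies; the offset between the scales is irrelevant.
A change of 1°R is a change of 5/9 K, so per °R the value is 12.8 × 5/9 = 7.11.

7.11 ppm/°R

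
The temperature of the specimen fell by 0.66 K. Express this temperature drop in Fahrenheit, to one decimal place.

An interval of 1 K corresponds to 1.8°F.
0.66 × 1.8 = 1.2.

1.2°F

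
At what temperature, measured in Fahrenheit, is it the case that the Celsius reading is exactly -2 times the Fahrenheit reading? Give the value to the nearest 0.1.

Let F be the Fahrenheit reading. The Celsius reading is C = 5/9·F - 17.7778.
Require C = -2·F: 5/9·F - 17.7778 = -2·F.
(23/9)·F = 17.7778  ⇒  F = 7.0.

7.0°F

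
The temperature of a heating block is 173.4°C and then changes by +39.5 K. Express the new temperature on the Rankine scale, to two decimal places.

874.89°R

The 39.5 K change is an interval; Kelvin and Celsius degrees are the same size, so ΔC = +39.5°C.
Final Celsius temperature: 173.4000 + 39.5000 = 212.9000°C.
In Rankine: 212.9000 × 1.8 + 491.67 = 874.89°R.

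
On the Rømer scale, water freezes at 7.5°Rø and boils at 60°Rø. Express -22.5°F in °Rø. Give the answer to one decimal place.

First in Celsius: (-22.5 - 32) × 5/9 = -30.2778°C.
Linearly onto the Rømer scale: 7.5 + (-30.2778 / 100) × (60 - 7.5) = -8.4°Rø.

-8.4°Rø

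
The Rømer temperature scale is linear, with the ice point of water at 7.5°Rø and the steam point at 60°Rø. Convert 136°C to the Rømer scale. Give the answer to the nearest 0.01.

78.90°Rø

Linearly onto the Rømer scale: 7.5 + (136.0000 / 100) × (60 - 7.5) = 78.90°Rø.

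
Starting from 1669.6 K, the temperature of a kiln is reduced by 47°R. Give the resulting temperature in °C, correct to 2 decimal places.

Initial temperature in Celsius: 1669.6 - 273.15 = 1396.4500°C.
The 47°R change is an interval, so only the factor 5/9 applies: -47 × 5/9 = -26.1111°C.
Final Celsius temperature: 1396.4500 - 26.1111 = 1370.3389°C.

1370.34°C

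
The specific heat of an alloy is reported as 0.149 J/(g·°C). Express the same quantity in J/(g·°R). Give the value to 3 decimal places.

0.083 J/(g·°R)

The quantity depends on a temperature interval, so only the ratio of degree sizes applies; the offset between the scales is irrelevant.
A change of 1°R is a change of 5/9°C, so per °R the value is 0.149 × 5/9 = 0.083.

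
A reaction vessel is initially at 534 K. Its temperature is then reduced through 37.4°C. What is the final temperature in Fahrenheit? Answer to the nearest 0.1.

434.2°F

Initial temperature in Celsius: 534 - 273.15 = 260.8500°C.
Final Celsius temperature: 260.8500 - 37.4000 = 223.4500°C.
In Fahrenheit: 223.4500 × 1.8 + 32 = 434.2°F.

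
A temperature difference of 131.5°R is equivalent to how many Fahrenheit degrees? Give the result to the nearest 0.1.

131.5°F

Rankine and Fahrenheit degrees are the same size, so the interval is unchanged: 131.5.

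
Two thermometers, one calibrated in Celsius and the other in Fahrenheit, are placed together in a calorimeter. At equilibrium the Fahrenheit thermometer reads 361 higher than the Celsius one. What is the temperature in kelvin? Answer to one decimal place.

Let x be the Celsius reading; then the Fahrenheit reading is 1.8·x + 32.
(1.8·x + 32) - x = 361  ⇒  (0.8)·x = 329  ⇒  x = 411.2500°C.
In kelvin: 411.2500 + 273.15 = 684.4 K.

684.4 K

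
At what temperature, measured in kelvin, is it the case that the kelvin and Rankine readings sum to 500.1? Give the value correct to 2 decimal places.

Let K be the kelvin reading. The Rankine reading is R = 1.8·K.
Require K + R = 500.1: (2.8)·K = 500.1.
K = (500.1) / (2.8) = 178.61.

178.61 K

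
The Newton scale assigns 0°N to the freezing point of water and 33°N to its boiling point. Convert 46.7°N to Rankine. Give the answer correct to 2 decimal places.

Linear interpolation between the fixed points: C = (46.7 - 0) × 100 / (33 - 0) = 141.5152°C.
Then 141.5152 × 1.8 + 491.67 = 746.40°R.

746.40°R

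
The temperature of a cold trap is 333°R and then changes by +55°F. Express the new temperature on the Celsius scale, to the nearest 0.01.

Initial temperature in Celsius: (333 - 491.67) × 5/9 = -88.1500°C.
The 55°F change is an interval, so only the factor 5/9 applies: +55 × 5/9 = +30.5556°C.
Final Celsius temperature: -88.1500 + 30.5556 = -57.5944°C.

-57.59°C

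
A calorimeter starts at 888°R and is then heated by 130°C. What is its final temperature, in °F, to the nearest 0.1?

Initial temperature in Celsius: (888 - 491.67) × 5/9 = 220.1833°C.
Final Celsius temperature: 220.1833 + 130.0000 = 350.1833°C.
In Fahrenheit: 350.1833 × 1.8 + 32 = 662.3°F.

662.3°F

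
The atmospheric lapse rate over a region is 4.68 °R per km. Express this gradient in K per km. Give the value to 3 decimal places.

The quantity depends on a temperature interval, so only the ratio of degree sizes applies; the offset between the scales is irrelevant.
A change of 1°R is a change of 5/9 K, so 4.68 × 5/9 = 2.600.

2.600 K/km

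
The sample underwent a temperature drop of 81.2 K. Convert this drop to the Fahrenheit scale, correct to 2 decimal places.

An interval of 1 K corresponds to 1.8°F.
81.2 × 1.8 = 146.16.

146.16°F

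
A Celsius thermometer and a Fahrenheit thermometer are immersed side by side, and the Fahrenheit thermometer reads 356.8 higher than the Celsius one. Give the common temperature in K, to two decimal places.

679.15 K

Let x be the Celsius reading; then the Fahrenheit reading is 1.8·x + 32.
(1.8·x + 32) - x = 356.8  ⇒  (0.8)·x = 324.8  ⇒  x = 406.0000°C.
In kelvin: 406.0000 + 273.15 = 679.15 K.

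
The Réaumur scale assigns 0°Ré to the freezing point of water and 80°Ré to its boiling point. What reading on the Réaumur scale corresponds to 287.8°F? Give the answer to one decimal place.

113.7°Ré

First in Celsius: (287.8 - 32) × 5/9 = 142.1111°C.
Linearly onto the Réaumur scale: 0 + (142.1111 / 100) × (80 - 0) = 113.7°Ré.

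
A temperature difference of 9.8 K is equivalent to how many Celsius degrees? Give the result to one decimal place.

Kelvin and Celsius degrees are the same size, so the interval is unchanged: 9.8.

9.8°C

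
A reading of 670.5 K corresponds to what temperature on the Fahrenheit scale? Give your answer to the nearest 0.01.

In Celsius: 670.5 - 273.15 = 397.3500°C.
In Fahrenheit: 397.3500 × 1.8 + 32 = 747.23°F.

747.23°F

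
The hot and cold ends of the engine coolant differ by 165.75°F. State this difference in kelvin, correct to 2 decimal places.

Only the scale ratio 5/9 matters for a change in temperature.
165.75 × 5/9 = 92.08.

92.08 K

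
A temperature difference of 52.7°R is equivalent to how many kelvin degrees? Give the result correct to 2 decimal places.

An interval of 1°R corresponds to 5/9 K.
52.7 × 5/9 = 29.28.

29.28 K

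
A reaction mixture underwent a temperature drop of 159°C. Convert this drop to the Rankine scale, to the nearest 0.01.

An interval of 1°C corresponds to 1.8°R.
159 × 1.8 = 286.20.

286.20°R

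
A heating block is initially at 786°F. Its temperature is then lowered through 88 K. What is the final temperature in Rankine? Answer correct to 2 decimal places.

1087.27°R

Initial temperature in Celsius: (786 - 32) × 5/9 = 418.8889°C.
The 88 K change is an interval; Kelvin and Celsius degrees are the same size, so ΔC = -88°C.
Final Celsius temperature: 418.8889 - 88.0000 = 330.8889°C.
In Rankine: 330.8889 × 1.8 + 491.67 = 1087.27°R.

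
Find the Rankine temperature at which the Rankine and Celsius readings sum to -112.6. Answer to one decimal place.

103.2°R

Let R be the Rankine reading. The Celsius reading is C = 5/9·R - 273.15.
Require R + C = -112.6: (14/9)·R - 273.15 = -112.6.
R = (-112.6 + 273.15) / (14/9) = 103.2.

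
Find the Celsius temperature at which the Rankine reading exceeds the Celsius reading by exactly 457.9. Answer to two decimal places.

-42.21°C

Let C be the Celsius reading. The Rankine reading is R = 1.8·C + 491.67.
Require R - C = 457.9: (0.8)·C + 491.67 = 457.9.
C = (457.9 - 491.67) / (0.8) = -42.21.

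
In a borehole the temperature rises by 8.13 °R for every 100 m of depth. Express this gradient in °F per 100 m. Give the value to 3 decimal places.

Since only a temperature interval is involved, the additive offset between the scales drops out.
A change of 1°R is a change of 1°F, so 8.13 × 1 = 8.130.

8.130 °F/100 m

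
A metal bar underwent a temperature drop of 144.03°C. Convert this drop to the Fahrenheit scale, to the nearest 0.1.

For a temperature interval the offset drops out; only the factor 1.8 applies.
144.03 × 1.8 = 259.3.

259.3°F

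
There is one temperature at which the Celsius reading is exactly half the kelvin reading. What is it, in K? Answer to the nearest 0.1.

546.3 K

Let K be the kelvin reading. The Celsius reading is C = 1·K - 273.15.
Require C = 0.5·K: 1·K - 273.15 = 0.5·K.
(0.5)·K = 273.15  ⇒  K = 546.3.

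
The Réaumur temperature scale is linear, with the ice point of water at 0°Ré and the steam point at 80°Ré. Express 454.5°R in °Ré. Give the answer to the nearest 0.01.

-16.52°Ré

First in Celsius: (454.5 - 491.67) × 5/9 = -20.6500°C.
Linearly onto the Réaumur scale: 0 + (-20.6500 / 100) × (80 - 0) = -16.52°Ré.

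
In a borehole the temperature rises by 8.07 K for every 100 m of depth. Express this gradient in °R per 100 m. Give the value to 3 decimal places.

14.526 °R/100 m

The quantity depends on a temperature interval, so only the ratio of degree sizes applies; the offset between the scales is irrelevant.
A change of 1 K is a change of 1.8°R, so 8.07 × 1.8 = 14.526.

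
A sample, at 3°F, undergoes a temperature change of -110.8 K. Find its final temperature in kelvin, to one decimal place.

Initial temperature in Celsius: (3 - 32) × 5/9 = -16.1111°C.
The 110.8 K change is an interval; Kelvin and Celsius degrees are the same size, so ΔC = -110.8°C.
Final Celsius temperature: -16.1111 - 110.8000 = -126.9111°C.
In kelvin: -126.9111 + 273.15 = 146.2 K.

146.2 K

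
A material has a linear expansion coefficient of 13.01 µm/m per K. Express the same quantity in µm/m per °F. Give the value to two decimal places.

7.23 µm/m per °F

Since only a temperature interval is involved, the additive offset between the scales drops out.
A change of 1°F is a change of 5/9 K, so per °F the value is 13.01 × 5/9 = 7.23.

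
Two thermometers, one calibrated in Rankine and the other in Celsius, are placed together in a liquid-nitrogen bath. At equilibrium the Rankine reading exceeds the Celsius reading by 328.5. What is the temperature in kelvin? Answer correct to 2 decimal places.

Let x be the Rankine reading; then the Celsius reading is 5/9·x - 273.15.
(5/9·x - 273.15) - x = -328.5  ⇒  (-4/9)·x = -55.35  ⇒  x = 124.5375°R.
In Celsius: (124.5375 - 491.67) × 5/9 = -203.9625°C.
In kelvin: -203.9625 + 273.15 = 69.19 K.

69.19 K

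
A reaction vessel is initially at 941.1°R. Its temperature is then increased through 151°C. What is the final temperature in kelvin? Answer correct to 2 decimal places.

Initial temperature in Celsius: (941.1 - 491.67) × 5/9 = 249.6833°C.
Final Celsius temperature: 249.6833 + 151.0000 = 400.6833°C.
In kelvin: 400.6833 + 273.15 = 673.83 K.

673.83 K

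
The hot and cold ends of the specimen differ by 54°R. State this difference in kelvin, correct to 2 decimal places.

30.00 K

Only the scale ratio 5/9 matters for a change in temperature.
54 × 5/9 = 30.00.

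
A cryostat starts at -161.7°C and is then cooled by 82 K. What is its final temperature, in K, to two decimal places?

The 82 K change is an interval; Kelvin and Celsius degrees are the same size, so ΔC = -82°C.
Final Celsius temperature: -161.7000 - 82.0000 = -243.7000°C.
In kelvin: -243.7000 + 273.15 = 29.45 K.

29.45 K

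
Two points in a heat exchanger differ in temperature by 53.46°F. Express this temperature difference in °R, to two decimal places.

53.46°R

Fahrenheit and Rankine degrees are the same size, so the interval is unchanged: 53.46.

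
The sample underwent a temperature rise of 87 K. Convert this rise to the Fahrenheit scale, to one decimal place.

156.6°F

An interval of 1 K corresponds to 1.8°F.
87 × 1.8 = 156.6.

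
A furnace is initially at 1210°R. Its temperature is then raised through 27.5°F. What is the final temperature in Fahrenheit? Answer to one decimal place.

777.8°F

Initial temperature in Celsius: (1210 - 491.67) × 5/9 = 399.0722°C.
The 27.5°F change is an interval, so only the factor 5/9 applies: +27.5 × 5/9 = +15.2778°C.
Final Celsius temperature: 399.0722 + 15.2778 = 414.3500°C.
In Fahrenheit: 414.3500 × 1.8 + 32 = 777.8°F.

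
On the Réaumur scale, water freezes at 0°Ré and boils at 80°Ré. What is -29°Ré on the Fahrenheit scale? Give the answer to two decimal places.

-33.25°F

Linear interpolation between the fixed points: C = (-29 - 0) × 100 / (80 - 0) = -36.2500°C.
Then -36.2500 × 1.8 + 32 = -33.25°F.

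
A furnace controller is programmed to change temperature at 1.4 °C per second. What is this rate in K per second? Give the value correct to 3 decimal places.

The quantity depends on a temperature interval, so only the ratio of degree sizes applies; the offset between the scales is irrelevant.
A change of 1°C is a change of 1 K, so 1.4 × 1 = 1.400.

1.400 K/second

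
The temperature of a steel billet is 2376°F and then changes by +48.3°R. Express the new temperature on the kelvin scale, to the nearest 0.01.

Initial temperature in Celsius: (2376 - 32) × 5/9 = 1302.2222°C.
The 48.3°R change is an interval, so only the factor 5/9 applies: +48.3 × 5/9 = +26.8333°C.
Final Celsius temperature: 1302.2222 + 26.8333 = 1329.0556°C.
In kelvin: 1329.0556 + 273.15 = 1602.21 K.

1602.21 K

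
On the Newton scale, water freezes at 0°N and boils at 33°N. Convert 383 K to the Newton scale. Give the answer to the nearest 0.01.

36.25°N

First in Celsius: 383 - 273.15 = 109.8500°C.
Linearly onto the Newton scale: 0 + (109.8500 / 100) × (33 - 0) = 36.25°N.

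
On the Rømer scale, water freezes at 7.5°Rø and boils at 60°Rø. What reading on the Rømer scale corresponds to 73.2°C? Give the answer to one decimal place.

Linearly onto the Rømer scale: 7.5 + (73.2000 / 100) × (60 - 7.5) = 45.9°Rø.

45.9°Rø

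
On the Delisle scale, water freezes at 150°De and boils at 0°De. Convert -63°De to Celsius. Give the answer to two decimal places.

Linear interpolation between the fixed points: C = (-63 - 150) × 100 / (0 - 150) = 142.0000°C.

142.00°C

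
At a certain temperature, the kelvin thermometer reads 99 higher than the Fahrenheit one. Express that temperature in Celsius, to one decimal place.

177.7°C

Let x be the Fahrenheit reading; then the kelvin reading is 5/9·x + 255.372.
(5/9·x + 255.372) - x = 99  ⇒  (-4/9)·x = -156.372  ⇒  x = 351.8375°F.
In Celsius: (351.8375 - 32) × 5/9 = 177.7°C.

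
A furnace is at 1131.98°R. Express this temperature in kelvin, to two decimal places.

In Celsius: (1131.98 - 491.67) × 5/9 = 355.7278°C.
In kelvin: 355.7278 + 273.15 = 628.88 K.

628.88 K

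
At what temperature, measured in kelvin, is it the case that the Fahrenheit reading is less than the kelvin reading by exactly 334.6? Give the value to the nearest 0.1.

Let K be the kelvin reading. The Fahrenheit reading is F = 1.8·K - 459.67.
Require F - K = -334.6: (0.8)·K - 459.67 = -334.6.
K = (-334.6 + 459.67) / (0.8) = 156.3.

156.3 K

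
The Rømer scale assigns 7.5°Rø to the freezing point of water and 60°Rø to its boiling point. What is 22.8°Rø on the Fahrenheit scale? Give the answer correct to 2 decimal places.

84.46°F

Linear interpolation between the fixed points: C = (22.8 - 7.5) × 100 / (60 - 7.5) = 29.1429°C.
Then 29.1429 × 1.8 + 32 = 84.46°F.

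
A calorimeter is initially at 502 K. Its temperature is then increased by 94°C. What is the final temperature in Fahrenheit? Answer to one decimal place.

613.1°F

Initial temperature in Celsius: 502 - 273.15 = 228.8500°C.
Final Celsius temperature: 228.8500 + 94.0000 = 322.8500°C.
In Fahrenheit: 322.8500 × 1.8 + 32 = 613.1°F.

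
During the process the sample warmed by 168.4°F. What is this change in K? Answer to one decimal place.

93.6 K

For a temperature interval the offset drops out; only the factor 5/9 applies.
168.4 × 5/9 = 93.6.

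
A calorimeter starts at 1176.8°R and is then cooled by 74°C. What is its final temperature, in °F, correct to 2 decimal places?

583.93°F

Initial temperature in Celsius: (1176.8 - 491.67) × 5/9 = 380.6278°C.
Final Celsius temperature: 380.6278 - 74.0000 = 306.6278°C.
In Fahrenheit: 306.6278 × 1.8 + 32 = 583.93°F.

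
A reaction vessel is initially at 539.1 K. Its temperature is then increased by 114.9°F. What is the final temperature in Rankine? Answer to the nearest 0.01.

Initial temperature in Celsius: 539.1 - 273.15 = 265.9500°C.
The 114.9°F change is an interval, so only the factor 5/9 applies: +114.9 × 5/9 = +63.8333°C.
Final Celsius temperature: 265.9500 + 63.8333 = 329.7833°C.
In Rankine: 329.7833 × 1.8 + 491.67 = 1085.28°R.

1085.28°R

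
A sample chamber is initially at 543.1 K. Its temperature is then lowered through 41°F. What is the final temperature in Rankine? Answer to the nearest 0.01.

936.58°R

Initial temperature in Celsius: 543.1 - 273.15 = 269.9500°C.
The 41°F change is an interval, so only the factor 5/9 applies: -41 × 5/9 = -22.7778°C.
Final Celsius temperature: 269.9500 - 22.7778 = 247.1722°C.
In Rankine: 247.1722 × 1.8 + 491.67 = 936.58°R.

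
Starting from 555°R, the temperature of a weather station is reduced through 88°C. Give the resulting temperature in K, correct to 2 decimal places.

220.33 K

Initial temperature in Celsius: (555 - 491.67) × 5/9 = 35.1833°C.
Final Celsius temperature: 35.1833 - 88.0000 = -52.8167°C.
In kelvin: -52.8167 + 273.15 = 220.33 K.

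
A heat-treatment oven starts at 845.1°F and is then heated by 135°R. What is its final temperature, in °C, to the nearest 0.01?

526.72°C

Initial temperature in Celsius: (845.1 - 32) × 5/9 = 451.7222°C.
The 135°R change is an interval, so only the factor 5/9 applies: +135 × 5/9 = +75.0000°C.
Final Celsius temperature: 451.7222 + 75.0000 = 526.7222°C.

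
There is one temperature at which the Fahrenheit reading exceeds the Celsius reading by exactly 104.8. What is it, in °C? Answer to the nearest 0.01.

91.00°C

Let C be the Celsius reading. The Fahrenheit reading is F = 1.8·C + 32.
Require F - C = 104.8: (0.8)·C + 32 = 104.8.
C = (104.8 - 32) / (0.8) = 91.00.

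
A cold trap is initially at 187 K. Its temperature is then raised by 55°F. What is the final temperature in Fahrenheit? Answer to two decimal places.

-68.07°F

Initial temperature in Celsius: 187 - 273.15 = -86.1500°C.
The 55°F change is an interval, so only the factor 5/9 applies: +55 × 5/9 = +30.5556°C.
Final Celsius temperature: -86.1500 + 30.5556 = -55.5944°C.
In Fahrenheit: -55.5944 × 1.8 + 32 = -68.07°F.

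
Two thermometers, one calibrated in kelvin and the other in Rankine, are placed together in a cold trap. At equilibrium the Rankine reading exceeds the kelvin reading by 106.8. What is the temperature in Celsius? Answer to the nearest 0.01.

-139.65°C

Let x be the kelvin reading; then the Rankine reading is 1.8·x.
(1.8·x) - x = 106.8  ⇒  (0.8)·x = 106.8  ⇒  x = 133.5000 K.
In Celsius: 133.5 - 273.15 = -139.65°C.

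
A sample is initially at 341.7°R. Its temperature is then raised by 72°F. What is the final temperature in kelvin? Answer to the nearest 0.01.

229.83 K

Initial temperature in Celsius: (341.7 - 491.67) × 5/9 = -83.3167°C.
The 72°F change is an interval, so only the factor 5/9 applies: +72 × 5/9 = +40.0000°C.
Final Celsius temperature: -83.3167 + 40.0000 = -43.3167°C.
In kelvin: -43.3167 + 273.15 = 229.83 K.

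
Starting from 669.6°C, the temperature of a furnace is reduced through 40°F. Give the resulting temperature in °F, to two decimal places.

The 40°F change is an interval, so only the factor 5/9 applies: -40 × 5/9 = -22.2222°C.
Final Celsius temperature: 669.6000 - 22.2222 = 647.3778°C.
In Fahrenheit: 647.3778 × 1.8 + 32 = 1197.28°F.

1197.28°F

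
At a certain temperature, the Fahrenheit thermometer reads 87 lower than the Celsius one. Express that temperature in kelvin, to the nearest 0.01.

Let x be the Celsius reading; then the Fahrenheit reading is 1.8·x + 32.
(1.8·x + 32) - x = -87  ⇒  (0.8)·x = -119  ⇒  x = -148.7500°C.
In kelvin: -148.7500 + 273.15 = 124.40 K.

124.40 K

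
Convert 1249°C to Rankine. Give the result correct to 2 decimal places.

In Rankine: 1249.0000 × 1.8 + 491.67 = 2739.87°R.

2739.87°R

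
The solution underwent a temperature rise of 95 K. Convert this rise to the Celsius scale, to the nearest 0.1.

95.0°C

Kelvin and Celsius degrees are the same size, so the interval is unchanged: 95.0.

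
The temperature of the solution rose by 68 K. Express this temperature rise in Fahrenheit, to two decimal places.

122.40°F

An interval of 1 K corresponds to 1.8°F.
68 × 1.8 = 122.40.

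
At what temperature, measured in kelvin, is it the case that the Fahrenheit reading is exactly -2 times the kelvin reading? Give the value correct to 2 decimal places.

120.97 K

Let K be the kelvin reading. The Fahrenheit reading is F = 1.8·K - 459.67.
Require F = -2·K: 1.8·K - 459.67 = -2·K.
(3.8)·K = 459.67  ⇒  K = 120.97.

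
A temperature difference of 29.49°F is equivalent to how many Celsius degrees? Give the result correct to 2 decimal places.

16.38°C

Only the scale ratio 5/9 matters for a change in temperature.
29.49 × 5/9 = 16.38.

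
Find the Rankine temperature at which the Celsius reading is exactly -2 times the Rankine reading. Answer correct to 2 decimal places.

Let R be the Rankine reading. The Celsius reading is C = 5/9·R - 273.15.
Require C = -2·R: 5/9·R - 273.15 = -2·R.
(23/9)·R = 273.15  ⇒  R = 106.88.

106.88°R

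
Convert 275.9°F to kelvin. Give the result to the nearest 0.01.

In Celsius: (275.9 - 32) × 5/9 = 135.5000°C.
In kelvin: 135.5000 + 273.15 = 408.65 K.

408.65 K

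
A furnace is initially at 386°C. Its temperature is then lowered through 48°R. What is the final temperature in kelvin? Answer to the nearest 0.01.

The 48°R change is an interval, so only the factor 5/9 applies: -48 × 5/9 = -26.6667°C.
Final Celsius temperature: 386.0000 - 26.6667 = 359.3333°C.
In kelvin: 359.3333 + 273.15 = 632.48 K.

632.48 K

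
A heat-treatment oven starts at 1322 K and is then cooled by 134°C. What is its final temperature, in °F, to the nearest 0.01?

Initial temperature in Celsius: 1322 - 273.15 = 1048.8500°C.
Final Celsius temperature: 1048.8500 - 134.0000 = 914.8500°C.
In Fahrenheit: 914.8500 × 1.8 + 32 = 1678.73°F.

1678.73°F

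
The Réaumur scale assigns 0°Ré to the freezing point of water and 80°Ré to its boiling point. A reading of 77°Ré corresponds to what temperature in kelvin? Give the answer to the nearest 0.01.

Linear interpolation between the fixed points: C = (77 - 0) × 100 / (80 - 0) = 96.2500°C.
Then 96.2500 + 273.15 = 369.40 K.

369.40 K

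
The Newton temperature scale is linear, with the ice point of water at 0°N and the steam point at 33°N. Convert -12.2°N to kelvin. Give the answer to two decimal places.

236.18 K

Linear interpolation between the fixed points: C = (-12.2 - 0) × 100 / (33 - 0) = -36.9697°C.
Then -36.9697 + 273.15 = 236.18 K.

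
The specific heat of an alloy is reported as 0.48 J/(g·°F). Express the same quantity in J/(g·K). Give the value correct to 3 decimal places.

0.864 J/(g·K)

Since only a temperature interval is involved, the additive offset between the scales drops out.
A change of 1 K is a change of 1.8°F, so per K the value is 0.48 × 1.8 = 0.864.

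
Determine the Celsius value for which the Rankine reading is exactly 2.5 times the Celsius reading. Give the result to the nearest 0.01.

702.39°C

Let C be the Celsius reading. The Rankine reading is R = 1.8·C + 491.67.
Require R = 2.5·C: 1.8·C + 491.67 = 2.5·C.
(-0.7)·C = -491.67  ⇒  C = 702.39.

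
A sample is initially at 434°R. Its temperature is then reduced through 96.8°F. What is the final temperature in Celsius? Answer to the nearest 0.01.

Initial temperature in Celsius: (434 - 491.67) × 5/9 = -32.0389°C.
The 96.8°F change is an interval, so only the factor 5/9 applies: -96.8 × 5/9 = -53.7778°C.
Final Celsius temperature: -32.0389 - 53.7778 = -85.8167°C.

-85.82°C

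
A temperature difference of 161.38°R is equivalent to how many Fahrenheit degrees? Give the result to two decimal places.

Rankine and Fahrenheit degrees are the same size, so the interval is unchanged: 161.38.

161.38°F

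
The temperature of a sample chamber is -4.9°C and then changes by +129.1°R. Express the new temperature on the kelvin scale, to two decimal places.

The 129.1°R change is an interval, so only the factor 5/9 applies: +129.1 × 5/9 = +71.7222°C.
Final Celsius temperature: -4.9000 + 71.7222 = 66.8222°C.
In kelvin: 66.8222 + 273.15 = 339.97 K.

339.97 K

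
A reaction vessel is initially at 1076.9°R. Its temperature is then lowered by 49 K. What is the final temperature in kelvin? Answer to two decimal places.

Initial temperature in Celsius: (1076.9 - 491.67) × 5/9 = 325.1278°C.
The 49 K change is an interval; Kelvin and Celsius degrees are the same size, so ΔC = -49°C.
Final Celsius temperature: 325.1278 - 49.0000 = 276.1278°C.
In kelvin: 276.1278 + 273.15 = 549.28 K.

549.28 K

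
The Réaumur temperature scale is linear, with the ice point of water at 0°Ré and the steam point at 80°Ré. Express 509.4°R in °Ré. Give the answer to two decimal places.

First in Celsius: (509.4 - 491.67) × 5/9 = 9.8500°C.
Linearly onto the Réaumur scale: 0 + (9.8500 / 100) × (80 - 0) = 7.88°Ré.

7.88°Ré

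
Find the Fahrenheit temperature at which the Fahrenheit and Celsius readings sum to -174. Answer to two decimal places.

Let F be the Fahrenheit reading. The Celsius reading is C = 5/9·F - 17.7778.
Require F + C = -174: (14/9)·F - 17.7778 = -174.
F = (-174 + 17.7778) / (14/9) = -100.43.

-100.43°F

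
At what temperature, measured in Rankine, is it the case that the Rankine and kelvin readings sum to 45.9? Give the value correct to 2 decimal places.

Let R be the Rankine reading. The kelvin reading is K = 5/9·R.
Require R + K = 45.9: (14/9)·R = 45.9.
R = (45.9) / (14/9) = 29.51.

29.51°R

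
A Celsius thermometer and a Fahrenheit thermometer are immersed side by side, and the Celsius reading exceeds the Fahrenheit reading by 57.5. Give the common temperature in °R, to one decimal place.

Let x be the Celsius reading; then the Fahrenheit reading is 1.8·x + 32.
(1.8·x + 32) - x = -57.5  ⇒  (0.8)·x = -89.5  ⇒  x = -111.8750°C.
In Rankine: -111.8750 × 1.8 + 491.67 = 290.3°R.

290.3°R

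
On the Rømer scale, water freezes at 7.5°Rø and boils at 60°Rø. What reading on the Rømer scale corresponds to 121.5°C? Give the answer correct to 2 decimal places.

Linearly onto the Rømer scale: 7.5 + (121.5000 / 100) × (60 - 7.5) = 71.29°Rø.

71.29°Rø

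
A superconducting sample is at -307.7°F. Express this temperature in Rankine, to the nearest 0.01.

151.97°R

In Celsius: (-307.7 - 32) × 5/9 = -188.7222°C.
In Rankine: -188.7222 × 1.8 + 491.67 = 151.97°R.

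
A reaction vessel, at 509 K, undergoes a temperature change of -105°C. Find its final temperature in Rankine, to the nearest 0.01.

Initial temperature in Celsius: 509 - 273.15 = 235.8500°C.
Final Celsius temperature: 235.8500 - 105.0000 = 130.8500°C.
In Rankine: 130.8500 × 1.8 + 491.67 = 727.20°R.

727.20°R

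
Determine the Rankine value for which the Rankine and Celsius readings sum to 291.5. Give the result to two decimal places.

Let R be the Rankine reading. The Celsius reading is C = 5/9·R - 273.15.
Require R + C = 291.5: (14/9)·R - 273.15 = 291.5.
R = (291.5 + 273.15) / (14/9) = 362.99.

362.99°R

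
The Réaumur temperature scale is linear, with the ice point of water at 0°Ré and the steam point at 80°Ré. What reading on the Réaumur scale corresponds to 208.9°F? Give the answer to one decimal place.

First in Celsius: (208.9 - 32) × 5/9 = 98.2778°C.
Linearly onto the Réaumur scale: 0 + (98.2778 / 100) × (80 - 0) = 78.6°Ré.

78.6°Ré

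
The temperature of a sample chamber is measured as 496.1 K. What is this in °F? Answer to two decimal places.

In Celsius: 496.1 - 273.15 = 222.9500°C.
In Fahrenheit: 222.9500 × 1.8 + 32 = 433.31°F.

433.31°F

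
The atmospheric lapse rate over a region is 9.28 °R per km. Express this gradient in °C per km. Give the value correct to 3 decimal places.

5.156 °C/km

The quantity depends on a temperature interval, so only the ratio of degree sizes applies; the offset between the scales is irrelevant.
A change of 1°R is a change of 5/9°C, so 9.28 × 5/9 = 5.156.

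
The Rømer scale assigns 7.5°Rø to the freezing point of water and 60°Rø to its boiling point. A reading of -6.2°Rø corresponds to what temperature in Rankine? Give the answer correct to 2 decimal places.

444.70°R

Linear interpolation between the fixed points: C = (-6.2 - 7.5) × 100 / (60 - 7.5) = -26.0952°C.
Then -26.0952 × 1.8 + 491.67 = 444.70°R.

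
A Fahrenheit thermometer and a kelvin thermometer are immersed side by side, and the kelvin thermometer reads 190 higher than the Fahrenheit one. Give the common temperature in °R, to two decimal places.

Let x be the Fahrenheit reading; then the kelvin reading is 5/9·x + 255.372.
(5/9·x + 255.372) - x = 190  ⇒  (-4/9)·x = -65.3722  ⇒  x = 147.0875°F.
In Celsius: (147.0875 - 32) × 5/9 = 63.9375°C.
In Rankine: 63.9375 × 1.8 + 491.67 = 606.76°R.

606.76°R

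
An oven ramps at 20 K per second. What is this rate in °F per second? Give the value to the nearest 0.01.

The quantity depends on a temperature interval, so only the ratio of degree sizes applies; the offset between the scales is irrelevant.
A change of 1 K is a change of 1.8°F, so 20 × 1.8 = 36.00.

36.00 °F/second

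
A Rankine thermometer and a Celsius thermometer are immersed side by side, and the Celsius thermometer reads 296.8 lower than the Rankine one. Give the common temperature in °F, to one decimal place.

-406.5°F

Let x be the Rankine reading; then the Celsius reading is 5/9·x - 273.15.
(5/9·x - 273.15) - x = -296.8  ⇒  (-4/9)·x = -23.65  ⇒  x = 53.2125°R.
In Celsius: (53.2125 - 491.67) × 5/9 = -243.5875°C.
In Fahrenheit: -243.5875 × 1.8 + 32 = -406.5°F.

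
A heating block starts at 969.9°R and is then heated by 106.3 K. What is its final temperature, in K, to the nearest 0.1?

Initial temperature in Celsius: (969.9 - 491.67) × 5/9 = 265.6833°C.
The 106.3 K change is an interval; Kelvin and Celsius degrees are the same size, so ΔC = +106.3°C.
Final Celsius temperature: 265.6833 + 106.3000 = 371.9833°C.
In kelvin: 371.9833 + 273.15 = 645.1 K.

645.1 K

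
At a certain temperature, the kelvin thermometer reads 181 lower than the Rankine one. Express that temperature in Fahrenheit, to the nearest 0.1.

-52.4°F

Let x be the Rankine reading; then the kelvin reading is 5/9·x.
(5/9·x) - x = -181  ⇒  (-4/9)·x = -181  ⇒  x = 407.2500°R.
In Celsius: (407.25 - 491.67) × 5/9 = -46.9000°C.
In Fahrenheit: -46.9000 × 1.8 + 32 = -52.4°F.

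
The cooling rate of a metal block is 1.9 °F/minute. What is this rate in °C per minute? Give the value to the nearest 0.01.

Since only a temperature interval is involved, the additive offset between the scales drops out.
A change of 1°F is a change of 5/9°C, so 1.9 × 5/9 = 1.06.

1.06 °C/minute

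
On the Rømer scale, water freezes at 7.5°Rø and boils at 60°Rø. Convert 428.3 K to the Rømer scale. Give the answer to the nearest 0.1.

First in Celsius: 428.3 - 273.15 = 155.1500°C.
Linearly onto the Rømer scale: 7.5 + (155.1500 / 100) × (60 - 7.5) = 89.0°Rø.

89.0°Rø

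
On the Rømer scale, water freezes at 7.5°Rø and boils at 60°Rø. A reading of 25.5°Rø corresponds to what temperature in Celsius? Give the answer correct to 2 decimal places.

34.29°C

Linear interpolation between the fixed points: C = (25.5 - 7.5) × 100 / (60 - 7.5) = 34.2857°C.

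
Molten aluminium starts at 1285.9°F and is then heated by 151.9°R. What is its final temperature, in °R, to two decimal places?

Initial temperature in Celsius: (1285.9 - 32) × 5/9 = 696.6111°C.
The 151.9°R change is an interval, so only the factor 5/9 applies: +151.9 × 5/9 = +84.3889°C.
Final Celsius temperature: 696.6111 + 84.3889 = 781.0000°C.
In Rankine: 781.0000 × 1.8 + 491.67 = 1897.47°R.

1897.47°R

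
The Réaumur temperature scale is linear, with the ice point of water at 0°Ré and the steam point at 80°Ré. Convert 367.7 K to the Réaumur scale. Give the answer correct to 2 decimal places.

75.64°Ré

First in Celsius: 367.7 - 273.15 = 94.5500°C.
Linearly onto the Réaumur scale: 0 + (94.5500 / 100) × (80 - 0) = 75.64°Ré.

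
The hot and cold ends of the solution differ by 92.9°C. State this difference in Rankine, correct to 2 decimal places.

167.22°R

For a temperature interval the offset drops out; only the factor 1.8 applies.
92.9 × 1.8 = 167.22.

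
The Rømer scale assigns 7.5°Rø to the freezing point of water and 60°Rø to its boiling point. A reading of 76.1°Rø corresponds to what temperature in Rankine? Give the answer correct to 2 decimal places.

Linear interpolation between the fixed points: C = (76.1 - 7.5) × 100 / (60 - 7.5) = 130.6667°C.
Then 130.6667 × 1.8 + 491.67 = 726.87°R.

726.87°R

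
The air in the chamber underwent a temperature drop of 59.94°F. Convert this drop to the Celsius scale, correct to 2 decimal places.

33.30°C

Only the scale ratio 5/9 matters for a change in temperature.
59.94 × 5/9 = 33.30.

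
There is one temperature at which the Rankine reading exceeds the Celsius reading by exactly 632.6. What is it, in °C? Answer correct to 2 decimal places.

Let C be the Celsius reading. The Rankine reading is R = 1.8·C + 491.67.
Require R - C = 632.6: (0.8)·C + 491.67 = 632.6.
C = (632.6 - 491.67) / (0.8) = 176.16.

176.16°C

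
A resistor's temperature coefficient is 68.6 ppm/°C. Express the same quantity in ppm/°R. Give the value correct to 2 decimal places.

The quantity depends on a temperature interval, so only the ratio of degree sizes applies; the offset between the scales is irrelevant.
A change of 1°R is a change of 5/9°C, so per °R the value is 68.6 × 5/9 = 38.11.

38.11 ppm/°R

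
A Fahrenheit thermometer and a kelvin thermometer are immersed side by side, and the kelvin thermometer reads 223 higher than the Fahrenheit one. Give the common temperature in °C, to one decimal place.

22.7°C

Let x be the Fahrenheit reading; then the kelvin reading is 5/9·x + 255.372.
(5/9·x + 255.372) - x = 223  ⇒  (-4/9)·x = -32.3722  ⇒  x = 72.8375°F.
In Celsius: (72.8375 - 32) × 5/9 = 22.7°C.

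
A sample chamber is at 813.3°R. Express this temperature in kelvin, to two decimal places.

In Celsius: (813.3 - 491.67) × 5/9 = 178.6833°C.
In kelvin: 178.6833 + 273.15 = 451.83 K.

451.83 K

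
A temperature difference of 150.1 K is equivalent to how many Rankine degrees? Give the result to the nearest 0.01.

270.18°R

An interval of 1 K corresponds to 1.8°R.
150.1 × 1.8 = 270.18.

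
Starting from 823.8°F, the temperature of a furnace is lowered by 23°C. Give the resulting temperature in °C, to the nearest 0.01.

416.89°C

Initial temperature in Celsius: (823.8 - 32) × 5/9 = 439.8889°C.
Final Celsius temperature: 439.8889 - 23.0000 = 416.8889°C.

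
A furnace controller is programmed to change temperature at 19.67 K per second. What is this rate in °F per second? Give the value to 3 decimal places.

35.406 °F/second

Since only a temperature interval is involved, the additive offset between the scales drops out.
A change of 1 K is a change of 1.8°F, so 19.67 × 1.8 = 35.406.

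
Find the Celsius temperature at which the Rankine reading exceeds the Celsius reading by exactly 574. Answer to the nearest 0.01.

102.91°C

Let C be the Celsius reading. The Rankine reading is R = 1.8·C + 491.67.
Require R - C = 574: (0.8)·C + 491.67 = 574.
C = (574 - 491.67) / (0.8) = 102.91.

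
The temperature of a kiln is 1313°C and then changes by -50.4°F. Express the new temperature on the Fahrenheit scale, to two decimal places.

2345.00°F

The 50.4°F change is an interval, so only the factor 5/9 applies: -50.4 × 5/9 = -28.0000°C.
Final Celsius temperature: 1313.0000 - 28.0000 = 1285.0000°C.
In Fahrenheit: 1285.0000 × 1.8 + 32 = 2345.00°F.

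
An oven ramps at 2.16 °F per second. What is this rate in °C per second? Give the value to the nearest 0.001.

1.200 °C/second

Since only a temperature interval is involved, the additive offset between the scales drops out.
A change of 1°F is a change of 5/9°C, so 2.16 × 5/9 = 1.200.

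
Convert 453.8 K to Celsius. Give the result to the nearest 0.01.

In Celsius: 453.8 - 273.15 = 180.6500°C.

180.65°C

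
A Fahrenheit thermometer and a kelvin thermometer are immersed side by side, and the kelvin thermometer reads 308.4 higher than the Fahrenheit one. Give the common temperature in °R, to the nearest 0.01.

340.36°R

Let x be the Fahrenheit reading; then the kelvin reading is 5/9·x + 255.372.
(5/9·x + 255.372) - x = 308.4  ⇒  (-4/9)·x = 53.0278  ⇒  x = -119.3125°F.
In Celsius: (-119.3125 - 32) × 5/9 = -84.0625°C.
In Rankine: -84.0625 × 1.8 + 491.67 = 340.36°R.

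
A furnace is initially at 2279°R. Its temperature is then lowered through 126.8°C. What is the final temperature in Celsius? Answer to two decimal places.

Initial temperature in Celsius: (2279 - 491.67) × 5/9 = 992.9611°C.
Final Celsius temperature: 992.9611 - 126.8000 = 866.1611°C.

866.16°C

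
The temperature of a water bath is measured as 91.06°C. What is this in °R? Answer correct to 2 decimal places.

655.58°R

In Rankine: 91.0600 × 1.8 + 491.67 = 655.58°R.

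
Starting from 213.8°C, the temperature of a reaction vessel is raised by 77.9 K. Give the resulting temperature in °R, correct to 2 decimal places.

The 77.9 K change is an interval; Kelvin and Celsius degrees are the same size, so ΔC = +77.9°C.
Final Celsius temperature: 213.8000 + 77.9000 = 291.7000°C.
In Rankine: 291.7000 × 1.8 + 491.67 = 1016.73°R.

1016.73°R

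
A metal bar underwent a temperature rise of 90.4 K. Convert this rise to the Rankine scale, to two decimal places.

162.72°R

Only the scale ratio 1.8 matters for a change in temperature.
90.4 × 1.8 = 162.72.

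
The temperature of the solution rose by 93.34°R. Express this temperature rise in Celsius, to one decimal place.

51.9°C

Only the scale ratio 5/9 matters for a change in temperature.
93.34 × 5/9 = 51.9.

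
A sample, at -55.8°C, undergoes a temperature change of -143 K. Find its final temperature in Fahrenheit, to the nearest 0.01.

-325.84°F

The 143 K change is an interval; Kelvin and Celsius degrees are the same size, so ΔC = -143°C.
Final Celsius temperature: -55.8000 - 143.0000 = -198.8000°C.
In Fahrenheit: -198.8000 × 1.8 + 32 = -325.84°F.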